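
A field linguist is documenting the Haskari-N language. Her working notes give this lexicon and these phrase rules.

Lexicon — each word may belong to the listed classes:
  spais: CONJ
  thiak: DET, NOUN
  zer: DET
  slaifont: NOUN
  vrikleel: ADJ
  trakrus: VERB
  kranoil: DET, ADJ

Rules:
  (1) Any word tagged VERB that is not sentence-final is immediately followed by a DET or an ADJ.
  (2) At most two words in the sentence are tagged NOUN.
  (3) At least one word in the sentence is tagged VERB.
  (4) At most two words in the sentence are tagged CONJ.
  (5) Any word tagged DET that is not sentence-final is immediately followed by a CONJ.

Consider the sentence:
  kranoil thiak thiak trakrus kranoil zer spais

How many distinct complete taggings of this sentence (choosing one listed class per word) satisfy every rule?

Candidates per position — 1:kranoil {DET,ADJ}; 2:thiak {DET,NOUN}; 3:thiak {DET,NOUN}; 4:trakrus {VERB}; 5:kranoil {DET,ADJ}; 6:zer {DET}; 7:spais {CONJ}.
There are 16 candidate sequences in total.
The sequences that satisfy every rule: ADJ NOUN NOUN VERB ADJ DET CONJ.
Count = 1.

1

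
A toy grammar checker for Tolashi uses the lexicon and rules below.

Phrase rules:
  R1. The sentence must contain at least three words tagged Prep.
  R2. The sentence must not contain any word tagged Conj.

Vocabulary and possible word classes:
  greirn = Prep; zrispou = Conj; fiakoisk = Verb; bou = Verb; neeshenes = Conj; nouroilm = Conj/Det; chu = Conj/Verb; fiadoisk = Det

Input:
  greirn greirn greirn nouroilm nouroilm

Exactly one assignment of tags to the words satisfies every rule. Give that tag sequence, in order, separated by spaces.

Candidates per position — 1:greirn {Prep}; 2:greirn {Prep}; 3:greirn {Prep}; 4:nouroilm {Conj,Det}; 5:nouroilm {Conj,Det}.
Word 4 cannot be Conj — rule 2 would then fail for every completion. It is Det.
Word 5 cannot be Conj — rule 2 would then fail for every completion. It is Det.
The unique satisfying tagging is: Prep Prep Prep Det Det.
Check: rule 1 holds; rule 2 holds.

Prep Prep Prep Det Det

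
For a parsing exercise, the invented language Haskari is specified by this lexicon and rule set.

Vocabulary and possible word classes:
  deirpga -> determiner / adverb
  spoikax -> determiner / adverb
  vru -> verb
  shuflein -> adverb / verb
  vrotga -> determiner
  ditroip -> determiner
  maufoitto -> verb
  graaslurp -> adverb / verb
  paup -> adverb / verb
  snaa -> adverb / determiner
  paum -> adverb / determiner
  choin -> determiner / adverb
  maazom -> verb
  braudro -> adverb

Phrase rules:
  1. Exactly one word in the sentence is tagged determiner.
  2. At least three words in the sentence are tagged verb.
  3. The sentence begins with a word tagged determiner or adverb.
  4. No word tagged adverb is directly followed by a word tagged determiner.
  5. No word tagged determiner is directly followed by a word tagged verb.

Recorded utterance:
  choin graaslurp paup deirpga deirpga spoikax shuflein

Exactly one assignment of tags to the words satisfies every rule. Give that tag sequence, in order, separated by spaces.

Candidates per position — 1:choin {determiner,adverb}; 2:graaslurp {adverb,verb}; 3:paup {adverb,verb}; 4:deirpga {determiner,adverb}; 5:deirpga {determiner,adverb}; 6:spoikax {determiner,adverb}; 7:shuflein {adverb,verb}.
At position 2, choosing adverb makes rule 2 impossible to satisfy; hence verb.
At position 3, choosing adverb makes rule 2 impossible to satisfy; hence verb.
At position 7, choosing adverb makes rule 2 impossible to satisfy; hence verb.
At position 1, choosing determiner makes rule 5 impossible to satisfy; hence adverb.
At position 6, choosing determiner makes rule 5 impossible to satisfy; hence adverb.
The remaining ambiguous positions (4, 5) are resolved jointly — only one combination satisfies every rule.
The unique satisfying tagging is: adverb verb verb determiner adverb adverb verb.
Checking: rule 1 ok; rule 2 ok; rule 3 ok; rule 4 ok; rule 5 ok.

adverb verb verb determiner adverb adverb verb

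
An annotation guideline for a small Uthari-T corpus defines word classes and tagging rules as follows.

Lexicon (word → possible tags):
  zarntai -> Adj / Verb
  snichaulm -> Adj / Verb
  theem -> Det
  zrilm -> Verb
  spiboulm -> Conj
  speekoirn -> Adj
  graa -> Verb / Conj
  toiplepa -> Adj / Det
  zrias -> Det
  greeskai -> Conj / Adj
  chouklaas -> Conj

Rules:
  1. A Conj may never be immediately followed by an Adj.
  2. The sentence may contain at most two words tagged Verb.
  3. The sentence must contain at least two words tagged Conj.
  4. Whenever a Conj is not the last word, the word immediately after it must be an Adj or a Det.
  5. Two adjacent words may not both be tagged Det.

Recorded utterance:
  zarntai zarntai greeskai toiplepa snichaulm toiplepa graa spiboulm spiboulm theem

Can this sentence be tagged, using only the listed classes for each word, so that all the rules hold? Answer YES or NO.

NO

Candidates per position — 1:zarntai {Adj,Verb}; 2:zarntai {Adj,Verb}; 3:greeskai {Conj,Adj}; 4:toiplepa {Adj,Det}; 5:snichaulm {Adj,Verb}; 6:toiplepa {Adj,Det}; 7:graa {Verb,Conj}; 8:spiboulm {Conj}; 9:spiboulm {Conj}; 10:theem {Det}.
Rule 4 cannot be satisfied by any choice of tags from the lexicon.
So there is no consistent tagging.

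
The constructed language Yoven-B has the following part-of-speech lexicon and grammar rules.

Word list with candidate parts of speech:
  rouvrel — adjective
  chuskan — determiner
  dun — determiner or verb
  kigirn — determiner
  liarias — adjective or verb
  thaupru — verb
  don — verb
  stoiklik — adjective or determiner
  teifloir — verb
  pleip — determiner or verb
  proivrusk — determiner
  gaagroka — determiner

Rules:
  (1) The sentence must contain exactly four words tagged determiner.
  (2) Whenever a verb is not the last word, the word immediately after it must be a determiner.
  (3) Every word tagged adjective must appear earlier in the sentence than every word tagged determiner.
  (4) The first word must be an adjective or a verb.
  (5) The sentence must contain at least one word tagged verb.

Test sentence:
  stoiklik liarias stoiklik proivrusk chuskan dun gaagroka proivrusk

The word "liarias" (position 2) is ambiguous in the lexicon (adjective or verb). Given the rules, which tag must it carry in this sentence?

Candidates per position — 1:stoiklik {adjective,determiner}; 2:liarias {adjective,verb}; 3:stoiklik {adjective,determiner}; 4:proivrusk {determiner}; 5:chuskan {determiner}; 6:dun {determiner,verb}; 7:gaagroka {determiner}; 8:proivrusk {determiner}.
Position 1: determiner is ruled out by rule 1; that leaves adjective.
Position 3: determiner is ruled out by rule 1; that leaves adjective.
Position 6: determiner is ruled out by rule 1; that leaves verb.
Position 2: verb is ruled out by rule 2; that leaves adjective.
So the tagging must be: adjective adjective adjective determiner determiner verb determiner determiner.
Check: rule 1 ✓; rule 2 ✓; rule 3 ✓; rule 4 ✓; rule 5 ✓.

adjective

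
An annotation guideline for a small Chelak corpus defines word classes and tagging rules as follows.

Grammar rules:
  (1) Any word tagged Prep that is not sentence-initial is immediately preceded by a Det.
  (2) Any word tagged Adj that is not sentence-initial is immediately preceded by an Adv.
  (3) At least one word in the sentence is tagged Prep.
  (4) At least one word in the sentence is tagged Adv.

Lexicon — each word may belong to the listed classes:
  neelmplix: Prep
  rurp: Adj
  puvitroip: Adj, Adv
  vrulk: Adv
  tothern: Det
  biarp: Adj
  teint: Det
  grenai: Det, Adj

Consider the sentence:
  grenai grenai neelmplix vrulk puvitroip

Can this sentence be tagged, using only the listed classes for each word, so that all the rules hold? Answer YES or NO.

YES

Candidates per position — 1:grenai {Det,Adj}; 2:grenai {Det,Adj}; 3:neelmplix {Prep}; 4:vrulk {Adv}; 5:puvitroip {Adj,Adv}.
One satisfying assignment: Det Det Prep Adv Adv.
Verifying each rule — rule 1 holds; rule 2 holds; rule 3 holds; rule 4 holds.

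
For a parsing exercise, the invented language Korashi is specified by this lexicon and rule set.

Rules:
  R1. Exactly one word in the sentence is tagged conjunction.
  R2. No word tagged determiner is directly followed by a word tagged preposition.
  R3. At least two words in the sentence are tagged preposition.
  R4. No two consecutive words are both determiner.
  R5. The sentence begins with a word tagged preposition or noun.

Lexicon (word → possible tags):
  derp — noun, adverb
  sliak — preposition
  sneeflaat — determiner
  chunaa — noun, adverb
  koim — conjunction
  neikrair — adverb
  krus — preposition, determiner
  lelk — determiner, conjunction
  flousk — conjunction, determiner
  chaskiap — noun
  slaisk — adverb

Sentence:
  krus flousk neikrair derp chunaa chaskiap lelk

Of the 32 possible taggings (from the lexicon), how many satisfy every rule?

Candidates per position — 1:krus {preposition,determiner}; 2:flousk {conjunction,determiner}; 3:neikrair {adverb}; 4:derp {noun,adverb}; 5:chunaa {noun,adverb}; 6:chaskiap {noun}; 7:lelk {determiner,conjunction}.
There are 32 candidate sequences in total.
Rule 3 cannot be satisfied by any choice of tags from the lexicon.
So there is no consistent tagging.
Count = 0.

0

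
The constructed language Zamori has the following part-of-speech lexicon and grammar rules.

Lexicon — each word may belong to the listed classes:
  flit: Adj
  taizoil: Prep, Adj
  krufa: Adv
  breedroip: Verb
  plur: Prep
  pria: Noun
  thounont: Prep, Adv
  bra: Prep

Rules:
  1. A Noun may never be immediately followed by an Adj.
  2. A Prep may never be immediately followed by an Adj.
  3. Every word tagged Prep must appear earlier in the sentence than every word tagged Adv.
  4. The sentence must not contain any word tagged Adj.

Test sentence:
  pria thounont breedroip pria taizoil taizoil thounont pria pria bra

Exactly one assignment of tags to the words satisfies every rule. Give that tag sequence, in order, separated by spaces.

Noun Prep Verb Noun Prep Prep Prep Noun Noun Prep

Candidates per position — 1:pria {Noun}; 2:thounont {Prep,Adv}; 3:breedroip {Verb}; 4:pria {Noun}; 5:taizoil {Prep,Adj}; 6:taizoil {Prep,Adj}; 7:thounont {Prep,Adv}; 8:pria {Noun}; 9:pria {Noun}; 10:bra {Prep}.
Position 2: tagging it Adv would leave rule 3 unsatisfiable, so it must be Prep.
Position 5: tagging it Adj would leave rule 1 unsatisfiable, so it must be Prep.
Position 6: tagging it Adj would leave rule 2 unsatisfiable, so it must be Prep.
Position 7: tagging it Adv would leave rule 3 unsatisfiable, so it must be Prep.
The only consistent sequence is: Noun Prep Verb Noun Prep Prep Prep Noun Noun Prep.
Rule-by-rule: rule 1 satisfied; rule 2 satisfied; rule 3 satisfied; rule 4 satisfied.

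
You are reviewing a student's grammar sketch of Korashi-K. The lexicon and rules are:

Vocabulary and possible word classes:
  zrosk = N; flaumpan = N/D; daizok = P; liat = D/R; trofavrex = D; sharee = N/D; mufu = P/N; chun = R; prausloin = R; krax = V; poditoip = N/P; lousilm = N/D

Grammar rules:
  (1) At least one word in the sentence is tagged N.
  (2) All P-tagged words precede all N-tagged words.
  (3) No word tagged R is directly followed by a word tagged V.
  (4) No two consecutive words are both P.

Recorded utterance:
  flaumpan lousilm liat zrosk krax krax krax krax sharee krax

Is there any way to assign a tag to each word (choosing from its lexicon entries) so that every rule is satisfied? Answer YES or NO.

Candidates per position — 1:flaumpan {N,D}; 2:lousilm {N,D}; 3:liat {D,R}; 4:zrosk {N}; 5:krax {V}; 6:krax {V}; 7:krax {V}; 8:krax {V}; 9:sharee {N,D}; 10:krax {V}.
One satisfying assignment: D N D N V V V V N V.
Rule-by-rule: rule 1 holds; rule 2 holds; rule 3 holds; rule 4 holds.

YES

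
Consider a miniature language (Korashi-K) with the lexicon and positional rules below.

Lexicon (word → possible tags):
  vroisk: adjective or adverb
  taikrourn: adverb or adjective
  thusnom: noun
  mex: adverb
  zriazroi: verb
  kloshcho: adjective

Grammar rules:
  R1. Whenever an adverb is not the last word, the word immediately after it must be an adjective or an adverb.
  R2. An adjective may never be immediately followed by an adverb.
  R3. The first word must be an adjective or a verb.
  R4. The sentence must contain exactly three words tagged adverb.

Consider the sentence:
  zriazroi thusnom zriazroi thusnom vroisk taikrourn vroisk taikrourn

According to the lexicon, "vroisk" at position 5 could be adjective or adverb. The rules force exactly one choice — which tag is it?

adverb

Candidates per position — 1:zriazroi {verb}; 2:thusnom {noun}; 3:zriazroi {verb}; 4:thusnom {noun}; 5:vroisk {adjective,adverb}; 6:taikrourn {adverb,adjective}; 7:vroisk {adjective,adverb}; 8:taikrourn {adverb,adjective}.
Position 5: the remaining choice is settled jointly with positions 6, 7, 8 — only adverb at position 5 is part of a tagging that satisfies every rule.
So the tagging must be: verb noun verb noun adverb adverb adverb adjective.
Checking: rule 1 holds; rule 2 holds; rule 3 holds; rule 4 holds.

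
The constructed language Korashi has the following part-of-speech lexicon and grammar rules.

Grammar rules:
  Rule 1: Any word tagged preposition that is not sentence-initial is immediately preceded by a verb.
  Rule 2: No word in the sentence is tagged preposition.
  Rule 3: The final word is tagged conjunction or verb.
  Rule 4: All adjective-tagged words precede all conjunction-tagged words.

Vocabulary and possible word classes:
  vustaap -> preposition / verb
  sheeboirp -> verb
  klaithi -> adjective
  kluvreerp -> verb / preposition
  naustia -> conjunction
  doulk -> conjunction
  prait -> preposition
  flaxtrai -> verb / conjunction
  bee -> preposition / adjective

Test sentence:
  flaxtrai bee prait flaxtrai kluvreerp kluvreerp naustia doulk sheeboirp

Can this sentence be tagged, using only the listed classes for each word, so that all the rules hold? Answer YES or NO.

NO

Candidates per position — 1:flaxtrai {verb,conjunction}; 2:bee {preposition,adjective}; 3:prait {preposition}; 4:flaxtrai {verb,conjunction}; 5:kluvreerp {verb,preposition}; 6:kluvreerp {verb,preposition}; 7:naustia {conjunction}; 8:doulk {conjunction}; 9:sheeboirp {verb}.
Rule 1 cannot be satisfied by any choice of tags from the lexicon.
So there is no consistent tagging.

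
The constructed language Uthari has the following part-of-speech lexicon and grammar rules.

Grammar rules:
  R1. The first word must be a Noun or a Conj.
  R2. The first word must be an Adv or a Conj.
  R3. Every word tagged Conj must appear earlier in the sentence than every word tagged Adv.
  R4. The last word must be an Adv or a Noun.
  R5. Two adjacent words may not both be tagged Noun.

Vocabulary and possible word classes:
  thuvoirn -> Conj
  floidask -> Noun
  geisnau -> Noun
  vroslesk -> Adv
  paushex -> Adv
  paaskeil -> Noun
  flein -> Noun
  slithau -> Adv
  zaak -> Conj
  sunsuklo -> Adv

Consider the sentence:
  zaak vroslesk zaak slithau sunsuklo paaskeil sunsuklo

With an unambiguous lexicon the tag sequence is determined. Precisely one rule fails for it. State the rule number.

3

Fixed tagging: Conj Adv Conj Adv Adv Noun Adv.
Rule check: R1 pass, R2 pass, R3 fail, R4 pass, R5 pass.
Only rule 3 fails.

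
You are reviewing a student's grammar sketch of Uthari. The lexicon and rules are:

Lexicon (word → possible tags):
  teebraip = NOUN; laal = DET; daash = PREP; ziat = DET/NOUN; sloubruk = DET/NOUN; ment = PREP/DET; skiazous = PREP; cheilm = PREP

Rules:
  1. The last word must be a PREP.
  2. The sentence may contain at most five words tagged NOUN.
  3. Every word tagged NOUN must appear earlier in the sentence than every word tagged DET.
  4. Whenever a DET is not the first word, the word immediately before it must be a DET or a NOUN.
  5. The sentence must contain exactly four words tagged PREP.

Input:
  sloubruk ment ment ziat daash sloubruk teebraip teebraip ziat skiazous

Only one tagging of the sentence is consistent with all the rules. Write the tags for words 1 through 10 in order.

NOUN PREP PREP NOUN PREP NOUN NOUN NOUN DET PREP

Candidates per position — 1:sloubruk {DET,NOUN}; 2:ment {PREP,DET}; 3:ment {PREP,DET}; 4:ziat {DET,NOUN}; 5:daash {PREP}; 6:sloubruk {DET,NOUN}; 7:teebraip {NOUN}; 8:teebraip {NOUN}; 9:ziat {DET,NOUN}; 10:skiazous {PREP}.
At position 1, choosing DET makes rule 3 impossible to satisfy; hence NOUN.
At position 2, choosing DET makes rule 3 impossible to satisfy; hence PREP.
At position 3, choosing DET makes rule 3 impossible to satisfy; hence PREP.
At position 4, choosing DET makes rule 3 impossible to satisfy; hence NOUN.
At position 6, choosing DET makes rule 3 impossible to satisfy; hence NOUN.
At position 9, choosing NOUN makes rule 2 impossible to satisfy; hence DET.
The unique satisfying tagging is: NOUN PREP PREP NOUN PREP NOUN NOUN NOUN DET PREP.
Verifying each rule — rule 1 ok; rule 2 ok; rule 3 ok; rule 4 ok; rule 5 ok.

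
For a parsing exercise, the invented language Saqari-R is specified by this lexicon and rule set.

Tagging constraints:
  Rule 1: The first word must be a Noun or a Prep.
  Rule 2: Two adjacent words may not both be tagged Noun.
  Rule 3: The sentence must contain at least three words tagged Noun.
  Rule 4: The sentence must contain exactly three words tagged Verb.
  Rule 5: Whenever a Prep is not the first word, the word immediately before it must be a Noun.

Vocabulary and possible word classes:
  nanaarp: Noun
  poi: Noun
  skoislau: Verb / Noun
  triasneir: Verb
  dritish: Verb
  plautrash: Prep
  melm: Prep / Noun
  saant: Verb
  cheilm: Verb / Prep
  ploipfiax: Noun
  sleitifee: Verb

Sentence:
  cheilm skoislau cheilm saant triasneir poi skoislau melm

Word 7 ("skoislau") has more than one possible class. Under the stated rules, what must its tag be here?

Verb

Candidates per position — 1:cheilm {Verb,Prep}; 2:skoislau {Verb,Noun}; 3:cheilm {Verb,Prep}; 4:saant {Verb}; 5:triasneir {Verb}; 6:poi {Noun}; 7:skoislau {Verb,Noun}; 8:melm {Prep,Noun}.
Word 1 cannot be Verb — rule 1 would then fail for every completion. It is Prep.
Word 7 cannot be Noun — rule 2 would then fail for every completion. It is Verb.
Word 8 cannot be Prep — rule 3 would then fail for every completion. It is Noun.
Word 2 cannot be Verb — rule 3 would then fail for every completion. It is Noun.
Word 3 cannot be Verb — rule 4 would then fail for every completion. It is Prep.
The only consistent sequence is: Prep Noun Prep Verb Verb Noun Verb Noun.
Checking: rule 1 holds; rule 2 holds; rule 3 holds; rule 4 holds; rule 5 holds.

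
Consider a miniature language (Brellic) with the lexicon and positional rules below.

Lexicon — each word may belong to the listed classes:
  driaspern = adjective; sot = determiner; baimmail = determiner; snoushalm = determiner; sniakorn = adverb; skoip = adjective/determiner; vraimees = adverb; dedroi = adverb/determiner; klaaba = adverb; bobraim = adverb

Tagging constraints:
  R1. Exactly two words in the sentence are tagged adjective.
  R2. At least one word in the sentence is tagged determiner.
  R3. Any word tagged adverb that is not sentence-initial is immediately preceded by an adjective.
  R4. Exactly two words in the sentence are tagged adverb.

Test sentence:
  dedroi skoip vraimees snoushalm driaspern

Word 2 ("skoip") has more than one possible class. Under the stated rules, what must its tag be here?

Candidates per position — 1:dedroi {adverb,determiner}; 2:skoip {adjective,determiner}; 3:vraimees {adverb}; 4:snoushalm {determiner}; 5:driaspern {adjective}.
At position 1, choosing determiner makes rule 4 impossible to satisfy; hence adverb.
At position 2, choosing determiner makes rule 1 impossible to satisfy; hence adjective.
That leaves exactly one tagging: adverb adjective adverb determiner adjective.
Check: rule 1 ✓; rule 2 ✓; rule 3 ✓; rule 4 ✓.

adjective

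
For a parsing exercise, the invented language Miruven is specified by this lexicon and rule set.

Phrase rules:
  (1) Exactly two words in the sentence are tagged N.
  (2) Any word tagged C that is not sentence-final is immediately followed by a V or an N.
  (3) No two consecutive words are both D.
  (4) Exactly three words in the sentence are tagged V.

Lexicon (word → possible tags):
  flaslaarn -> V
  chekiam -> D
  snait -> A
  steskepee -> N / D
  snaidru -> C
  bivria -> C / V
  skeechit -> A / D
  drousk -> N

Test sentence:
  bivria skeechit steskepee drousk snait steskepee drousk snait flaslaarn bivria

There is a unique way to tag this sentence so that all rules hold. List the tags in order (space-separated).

V A D N A D N A V V

Candidates per position — 1:bivria {C,V}; 2:skeechit {A,D}; 3:steskepee {N,D}; 4:drousk {N}; 5:snait {A}; 6:steskepee {N,D}; 7:drousk {N}; 8:snait {A}; 9:flaslaarn {V}; 10:bivria {C,V}.
Word 1 cannot be C — rule 2 would then fail for every completion. It is V.
Word 3 cannot be N — rule 1 would then fail for every completion. It is D.
Word 6 cannot be N — rule 1 would then fail for every completion. It is D.
Word 10 cannot be C — rule 4 would then fail for every completion. It is V.
Word 2 cannot be D — rule 3 would then fail for every completion. It is A.
That leaves exactly one tagging: V A D N A D N A V V.
Checking: rule 1 ✓; rule 2 ✓; rule 3 ✓; rule 4 ✓.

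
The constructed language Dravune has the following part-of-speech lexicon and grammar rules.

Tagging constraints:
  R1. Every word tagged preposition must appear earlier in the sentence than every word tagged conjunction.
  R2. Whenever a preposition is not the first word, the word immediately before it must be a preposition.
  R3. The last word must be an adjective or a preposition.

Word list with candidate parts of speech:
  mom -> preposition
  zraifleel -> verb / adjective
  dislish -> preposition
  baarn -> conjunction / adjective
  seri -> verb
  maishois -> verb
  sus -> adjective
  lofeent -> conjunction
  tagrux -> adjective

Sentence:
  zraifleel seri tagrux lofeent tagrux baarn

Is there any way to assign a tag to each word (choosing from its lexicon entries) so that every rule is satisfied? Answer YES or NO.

Candidates per position — 1:zraifleel {verb,adjective}; 2:seri {verb}; 3:tagrux {adjective}; 4:lofeent {conjunction}; 5:tagrux {adjective}; 6:baarn {conjunction,adjective}.
One satisfying assignment: adjective verb adjective conjunction adjective adjective.
Checking: rule 1 satisfied; rule 2 satisfied; rule 3 satisfied.

YES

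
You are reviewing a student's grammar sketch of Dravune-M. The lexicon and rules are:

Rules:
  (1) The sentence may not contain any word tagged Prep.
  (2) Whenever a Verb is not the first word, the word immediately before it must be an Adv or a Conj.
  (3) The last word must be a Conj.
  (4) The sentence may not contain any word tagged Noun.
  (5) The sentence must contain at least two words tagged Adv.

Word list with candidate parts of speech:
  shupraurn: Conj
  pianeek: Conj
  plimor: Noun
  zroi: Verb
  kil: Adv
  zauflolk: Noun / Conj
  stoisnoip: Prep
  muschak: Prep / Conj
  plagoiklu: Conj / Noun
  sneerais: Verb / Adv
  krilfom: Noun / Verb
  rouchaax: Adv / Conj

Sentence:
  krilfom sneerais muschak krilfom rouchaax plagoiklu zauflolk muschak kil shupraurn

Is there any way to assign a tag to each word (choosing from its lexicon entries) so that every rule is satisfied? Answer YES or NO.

YES

Candidates per position — 1:krilfom {Noun,Verb}; 2:sneerais {Verb,Adv}; 3:muschak {Prep,Conj}; 4:krilfom {Noun,Verb}; 5:rouchaax {Adv,Conj}; 6:plagoiklu {Conj,Noun}; 7:zauflolk {Noun,Conj}; 8:muschak {Prep,Conj}; 9:kil {Adv}; 10:shupraurn {Conj}.
One satisfying assignment: Verb Adv Conj Verb Conj Conj Conj Conj Adv Conj.
Verifying each rule — rule 1 holds; rule 2 holds; rule 3 holds; rule 4 holds; rule 5 holds.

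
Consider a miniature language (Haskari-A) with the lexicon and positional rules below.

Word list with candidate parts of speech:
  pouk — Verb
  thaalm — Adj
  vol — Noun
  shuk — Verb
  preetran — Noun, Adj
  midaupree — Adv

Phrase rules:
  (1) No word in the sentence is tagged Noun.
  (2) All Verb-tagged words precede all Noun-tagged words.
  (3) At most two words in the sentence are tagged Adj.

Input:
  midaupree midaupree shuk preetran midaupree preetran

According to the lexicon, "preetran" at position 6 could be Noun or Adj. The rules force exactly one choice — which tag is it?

Candidates per position — 1:midaupree {Adv}; 2:midaupree {Adv}; 3:shuk {Verb}; 4:preetran {Noun,Adj}; 5:midaupree {Adv}; 6:preetran {Noun,Adj}.
At position 4, choosing Noun makes rule 1 impossible to satisfy; hence Adj.
At position 6, choosing Noun makes rule 1 impossible to satisfy; hence Adj.
So the tagging must be: Adv Adv Verb Adj Adv Adj.
Verifying each rule — rule 1 satisfied; rule 2 satisfied; rule 3 satisfied.

Adj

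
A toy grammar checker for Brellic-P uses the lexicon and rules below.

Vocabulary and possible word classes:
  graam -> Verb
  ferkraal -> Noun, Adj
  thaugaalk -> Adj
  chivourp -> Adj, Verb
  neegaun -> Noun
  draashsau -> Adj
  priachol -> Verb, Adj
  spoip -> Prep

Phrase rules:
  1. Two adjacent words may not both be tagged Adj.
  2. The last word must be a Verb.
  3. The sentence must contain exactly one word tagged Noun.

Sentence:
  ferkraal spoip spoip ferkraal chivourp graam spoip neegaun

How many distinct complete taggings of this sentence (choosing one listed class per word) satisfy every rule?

Candidates per position — 1:ferkraal {Noun,Adj}; 2:spoip {Prep}; 3:spoip {Prep}; 4:ferkraal {Noun,Adj}; 5:chivourp {Adj,Verb}; 6:graam {Verb}; 7:spoip {Prep}; 8:neegaun {Noun}.
There are 8 candidate sequences in total.
Rule 2 cannot be satisfied by any choice of tags from the lexicon.
So there is no consistent tagging.
Count = 0.

0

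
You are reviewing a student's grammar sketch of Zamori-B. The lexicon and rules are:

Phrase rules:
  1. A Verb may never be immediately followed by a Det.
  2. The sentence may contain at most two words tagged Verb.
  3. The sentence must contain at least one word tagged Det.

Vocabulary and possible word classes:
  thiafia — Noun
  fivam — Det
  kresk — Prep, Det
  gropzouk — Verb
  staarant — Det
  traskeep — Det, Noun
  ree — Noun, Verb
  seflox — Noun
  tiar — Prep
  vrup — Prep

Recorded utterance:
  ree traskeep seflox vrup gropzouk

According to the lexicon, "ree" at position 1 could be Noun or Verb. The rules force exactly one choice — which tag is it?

Noun

Candidates per position — 1:ree {Noun,Verb}; 2:traskeep {Det,Noun}; 3:seflox {Noun}; 4:vrup {Prep}; 5:gropzouk {Verb}.
At position 2, choosing Noun makes rule 3 impossible to satisfy; hence Det.
At position 1, choosing Verb makes rule 1 impossible to satisfy; hence Noun.
So the tagging must be: Noun Det Noun Prep Verb.
Rule-by-rule: rule 1 holds; rule 2 holds; rule 3 holds.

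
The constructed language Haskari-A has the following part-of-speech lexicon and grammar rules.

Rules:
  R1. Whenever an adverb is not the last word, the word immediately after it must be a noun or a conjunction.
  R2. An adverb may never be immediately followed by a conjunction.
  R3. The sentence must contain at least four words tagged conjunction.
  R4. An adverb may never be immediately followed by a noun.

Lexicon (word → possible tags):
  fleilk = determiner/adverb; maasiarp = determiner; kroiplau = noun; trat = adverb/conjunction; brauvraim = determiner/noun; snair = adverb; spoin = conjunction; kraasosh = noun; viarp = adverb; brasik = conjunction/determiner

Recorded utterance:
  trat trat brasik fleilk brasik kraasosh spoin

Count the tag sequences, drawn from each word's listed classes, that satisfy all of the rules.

3

Candidates per position — 1:trat {adverb,conjunction}; 2:trat {adverb,conjunction}; 3:brasik {conjunction,determiner}; 4:fleilk {determiner,adverb}; 5:brasik {conjunction,determiner}; 6:kraasosh {noun}; 7:spoin {conjunction}.
There are 32 candidate sequences in total.
The sequences that satisfy every rule: conjunction conjunction conjunction determiner conjunction noun conjunction; conjunction conjunction conjunction determiner determiner noun conjunction; conjunction conjunction determiner determiner conjunction noun conjunction.
Count = 3.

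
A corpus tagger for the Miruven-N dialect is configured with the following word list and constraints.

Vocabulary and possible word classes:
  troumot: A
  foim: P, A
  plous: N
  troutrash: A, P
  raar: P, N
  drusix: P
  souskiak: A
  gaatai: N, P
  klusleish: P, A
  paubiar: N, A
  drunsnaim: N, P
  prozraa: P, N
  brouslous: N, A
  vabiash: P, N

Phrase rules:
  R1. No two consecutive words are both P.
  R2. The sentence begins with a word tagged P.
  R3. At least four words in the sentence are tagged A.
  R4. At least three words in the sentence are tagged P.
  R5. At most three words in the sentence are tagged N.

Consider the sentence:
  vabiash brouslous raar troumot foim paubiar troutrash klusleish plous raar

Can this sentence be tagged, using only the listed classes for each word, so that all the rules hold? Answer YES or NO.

YES

Candidates per position — 1:vabiash {P,N}; 2:brouslous {N,A}; 3:raar {P,N}; 4:troumot {A}; 5:foim {P,A}; 6:paubiar {N,A}; 7:troutrash {A,P}; 8:klusleish {P,A}; 9:plous {N}; 10:raar {P,N}.
One satisfying assignment: P N P A A A A A N P.
Rule-by-rule: rule 1 holds; rule 2 holds; rule 3 holds; rule 4 holds; rule 5 holds.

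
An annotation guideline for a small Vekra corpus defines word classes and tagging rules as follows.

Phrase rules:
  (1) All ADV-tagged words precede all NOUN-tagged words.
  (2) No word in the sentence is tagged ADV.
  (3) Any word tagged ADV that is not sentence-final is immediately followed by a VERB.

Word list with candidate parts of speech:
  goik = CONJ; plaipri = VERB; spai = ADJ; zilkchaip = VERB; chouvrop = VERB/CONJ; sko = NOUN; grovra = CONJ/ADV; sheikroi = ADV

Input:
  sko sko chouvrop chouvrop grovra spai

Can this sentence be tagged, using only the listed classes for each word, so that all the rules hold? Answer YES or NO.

YES

Candidates per position — 1:sko {NOUN}; 2:sko {NOUN}; 3:chouvrop {VERB,CONJ}; 4:chouvrop {VERB,CONJ}; 5:grovra {CONJ,ADV}; 6:spai {ADJ}.
One satisfying assignment: NOUN NOUN CONJ CONJ CONJ ADJ.
Check: rule 1 satisfied; rule 2 satisfied; rule 3 satisfied.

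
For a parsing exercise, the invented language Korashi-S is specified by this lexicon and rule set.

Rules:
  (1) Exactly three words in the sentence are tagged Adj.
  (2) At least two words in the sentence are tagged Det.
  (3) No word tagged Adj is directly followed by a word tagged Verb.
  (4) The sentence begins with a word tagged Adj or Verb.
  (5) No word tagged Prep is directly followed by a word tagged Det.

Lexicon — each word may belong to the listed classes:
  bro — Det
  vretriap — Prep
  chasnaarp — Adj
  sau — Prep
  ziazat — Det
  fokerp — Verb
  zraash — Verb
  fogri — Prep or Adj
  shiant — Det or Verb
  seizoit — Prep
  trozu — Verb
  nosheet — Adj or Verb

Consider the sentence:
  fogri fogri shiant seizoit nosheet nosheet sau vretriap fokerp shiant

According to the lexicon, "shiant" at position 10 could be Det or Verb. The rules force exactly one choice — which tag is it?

Det

Candidates per position — 1:fogri {Prep,Adj}; 2:fogri {Prep,Adj}; 3:shiant {Det,Verb}; 4:seizoit {Prep}; 5:nosheet {Adj,Verb}; 6:nosheet {Adj,Verb}; 7:sau {Prep}; 8:vretriap {Prep}; 9:fokerp {Verb}; 10:shiant {Det,Verb}.
If word 1 were Prep, no tagging could satisfy rule 4; so word 1 is Adj.
If word 3 were Verb, no tagging could satisfy rule 2; so word 3 is Det.
If word 10 were Verb, no tagging could satisfy rule 2; so word 10 is Det.
If word 2 were Prep, no tagging could satisfy rule 5; so word 2 is Adj.
The remaining ambiguous positions (5, 6) are resolved jointly — only one combination satisfies every rule.
The only consistent sequence is: Adj Adj Det Prep Verb Adj Prep Prep Verb Det.
Rule-by-rule: rule 1 ✓; rule 2 ✓; rule 3 ✓; rule 4 ✓; rule 5 ✓.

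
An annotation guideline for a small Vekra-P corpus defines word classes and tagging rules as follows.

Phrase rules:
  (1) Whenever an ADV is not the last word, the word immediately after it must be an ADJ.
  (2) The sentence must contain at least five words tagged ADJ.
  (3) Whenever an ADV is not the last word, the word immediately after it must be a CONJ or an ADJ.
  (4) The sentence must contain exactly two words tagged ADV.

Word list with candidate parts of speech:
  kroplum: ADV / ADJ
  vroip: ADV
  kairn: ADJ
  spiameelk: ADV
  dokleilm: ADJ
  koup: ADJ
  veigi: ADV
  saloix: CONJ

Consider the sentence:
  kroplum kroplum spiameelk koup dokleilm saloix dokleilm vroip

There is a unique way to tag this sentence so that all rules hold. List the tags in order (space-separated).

ADJ ADJ ADV ADJ ADJ CONJ ADJ ADV

Candidates per position — 1:kroplum {ADV,ADJ}; 2:kroplum {ADV,ADJ}; 3:spiameelk {ADV}; 4:koup {ADJ}; 5:dokleilm {ADJ}; 6:saloix {CONJ}; 7:dokleilm {ADJ}; 8:vroip {ADV}.
Word 1 cannot be ADV — rule 2 would then fail for every completion. It is ADJ.
Word 2 cannot be ADV — rule 1 would then fail for every completion. It is ADJ.
That leaves exactly one tagging: ADJ ADJ ADV ADJ ADJ CONJ ADJ ADV.
Checking: rule 1 ✓; rule 2 ✓; rule 3 ✓; rule 4 ✓.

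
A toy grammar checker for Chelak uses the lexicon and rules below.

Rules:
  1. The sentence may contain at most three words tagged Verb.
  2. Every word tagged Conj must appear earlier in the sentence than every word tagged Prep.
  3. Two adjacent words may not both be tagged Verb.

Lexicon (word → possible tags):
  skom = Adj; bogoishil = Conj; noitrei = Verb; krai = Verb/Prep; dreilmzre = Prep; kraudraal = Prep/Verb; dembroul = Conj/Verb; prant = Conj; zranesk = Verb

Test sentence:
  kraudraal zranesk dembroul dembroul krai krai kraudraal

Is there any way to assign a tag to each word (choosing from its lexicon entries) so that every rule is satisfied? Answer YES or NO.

Candidates per position — 1:kraudraal {Prep,Verb}; 2:zranesk {Verb}; 3:dembroul {Conj,Verb}; 4:dembroul {Conj,Verb}; 5:krai {Verb,Prep}; 6:krai {Verb,Prep}; 7:kraudraal {Prep,Verb}.
Every candidate sequence violates at least one rule; no consistent tagging exists.

NO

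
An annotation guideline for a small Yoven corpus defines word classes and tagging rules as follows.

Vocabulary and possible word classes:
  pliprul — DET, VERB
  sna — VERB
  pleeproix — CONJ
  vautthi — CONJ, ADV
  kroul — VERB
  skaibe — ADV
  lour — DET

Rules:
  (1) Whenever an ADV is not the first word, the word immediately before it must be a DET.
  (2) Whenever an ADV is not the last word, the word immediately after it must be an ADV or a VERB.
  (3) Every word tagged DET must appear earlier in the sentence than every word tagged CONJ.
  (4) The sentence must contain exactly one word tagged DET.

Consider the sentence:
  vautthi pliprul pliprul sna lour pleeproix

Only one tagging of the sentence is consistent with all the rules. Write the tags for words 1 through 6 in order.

Candidates per position — 1:vautthi {CONJ,ADV}; 2:pliprul {DET,VERB}; 3:pliprul {DET,VERB}; 4:sna {VERB}; 5:lour {DET}; 6:pleeproix {CONJ}.
At position 1, choosing CONJ makes rule 3 impossible to satisfy; hence ADV.
At position 2, choosing DET makes rule 2 impossible to satisfy; hence VERB.
At position 3, choosing DET makes rule 4 impossible to satisfy; hence VERB.
So the tagging must be: ADV VERB VERB VERB DET CONJ.
Check: rule 1 ok; rule 2 ok; rule 3 ok; rule 4 ok.

ADV VERB VERB VERB DET CONJ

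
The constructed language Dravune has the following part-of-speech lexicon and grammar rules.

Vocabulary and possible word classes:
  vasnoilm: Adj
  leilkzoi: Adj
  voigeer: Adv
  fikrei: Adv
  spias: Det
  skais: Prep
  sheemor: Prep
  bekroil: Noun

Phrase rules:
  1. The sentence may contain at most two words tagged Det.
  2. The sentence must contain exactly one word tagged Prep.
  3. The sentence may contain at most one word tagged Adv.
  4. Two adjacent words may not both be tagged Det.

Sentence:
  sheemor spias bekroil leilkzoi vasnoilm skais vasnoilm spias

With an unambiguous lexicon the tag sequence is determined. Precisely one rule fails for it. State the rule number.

2

Fixed tagging: Prep Det Noun Adj Adj Prep Adj Det.
Rule check: R1 ok, R2 fails, R3 ok, R4 ok.
Only rule 2 fails.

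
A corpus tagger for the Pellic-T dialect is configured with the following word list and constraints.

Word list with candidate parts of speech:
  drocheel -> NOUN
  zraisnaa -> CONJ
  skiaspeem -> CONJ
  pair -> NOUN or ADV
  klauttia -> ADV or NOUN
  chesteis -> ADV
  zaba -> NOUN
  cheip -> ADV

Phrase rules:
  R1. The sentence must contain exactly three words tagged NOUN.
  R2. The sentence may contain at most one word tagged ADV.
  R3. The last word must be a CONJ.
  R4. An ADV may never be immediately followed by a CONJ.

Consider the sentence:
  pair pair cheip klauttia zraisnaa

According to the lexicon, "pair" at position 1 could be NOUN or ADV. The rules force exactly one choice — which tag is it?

NOUN

Candidates per position — 1:pair {NOUN,ADV}; 2:pair {NOUN,ADV}; 3:cheip {ADV}; 4:klauttia {ADV,NOUN}; 5:zraisnaa {CONJ}.
Word 1 cannot be ADV — rule 1 would then fail for every completion. It is NOUN.
Word 2 cannot be ADV — rule 1 would then fail for every completion. It is NOUN.
Word 4 cannot be ADV — rule 1 would then fail for every completion. It is NOUN.
The unique satisfying tagging is: NOUN NOUN ADV NOUN CONJ.
Checking: rule 1 ok; rule 2 ok; rule 3 ok; rule 4 ok.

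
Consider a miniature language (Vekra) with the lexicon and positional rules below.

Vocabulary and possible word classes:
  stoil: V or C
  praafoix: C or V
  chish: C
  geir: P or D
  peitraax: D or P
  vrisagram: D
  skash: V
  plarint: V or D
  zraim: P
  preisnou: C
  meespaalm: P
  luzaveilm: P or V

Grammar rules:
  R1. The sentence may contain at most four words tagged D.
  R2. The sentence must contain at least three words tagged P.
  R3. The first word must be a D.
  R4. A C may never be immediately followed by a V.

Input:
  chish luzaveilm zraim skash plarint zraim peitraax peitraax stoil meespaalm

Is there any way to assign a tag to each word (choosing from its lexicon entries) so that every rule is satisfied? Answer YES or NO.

NO

Candidates per position — 1:chish {C}; 2:luzaveilm {P,V}; 3:zraim {P}; 4:skash {V}; 5:plarint {V,D}; 6:zraim {P}; 7:peitraax {D,P}; 8:peitraax {D,P}; 9:stoil {V,C}; 10:meespaalm {P}.
Rule 3 cannot be satisfied by any choice of tags from the lexicon.
So there is no consistent tagging.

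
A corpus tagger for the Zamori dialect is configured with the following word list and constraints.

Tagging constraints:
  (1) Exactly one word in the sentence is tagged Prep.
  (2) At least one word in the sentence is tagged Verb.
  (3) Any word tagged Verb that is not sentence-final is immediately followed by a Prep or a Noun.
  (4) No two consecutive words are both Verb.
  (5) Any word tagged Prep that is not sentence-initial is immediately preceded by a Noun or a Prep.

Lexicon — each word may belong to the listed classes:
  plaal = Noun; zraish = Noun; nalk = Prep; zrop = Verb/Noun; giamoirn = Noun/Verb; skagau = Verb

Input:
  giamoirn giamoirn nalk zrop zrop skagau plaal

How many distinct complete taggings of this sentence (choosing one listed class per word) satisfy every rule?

Candidates per position — 1:giamoirn {Noun,Verb}; 2:giamoirn {Noun,Verb}; 3:nalk {Prep}; 4:zrop {Verb,Noun}; 5:zrop {Verb,Noun}; 6:skagau {Verb}; 7:plaal {Noun}.
There are 16 candidate sequences in total.
The sequences that satisfy every rule: Noun Noun Prep Verb Noun Verb Noun; Noun Noun Prep Noun Noun Verb Noun; Verb Noun Prep Verb Noun Verb Noun; Verb Noun Prep Noun Noun Verb Noun.
Count = 4.

4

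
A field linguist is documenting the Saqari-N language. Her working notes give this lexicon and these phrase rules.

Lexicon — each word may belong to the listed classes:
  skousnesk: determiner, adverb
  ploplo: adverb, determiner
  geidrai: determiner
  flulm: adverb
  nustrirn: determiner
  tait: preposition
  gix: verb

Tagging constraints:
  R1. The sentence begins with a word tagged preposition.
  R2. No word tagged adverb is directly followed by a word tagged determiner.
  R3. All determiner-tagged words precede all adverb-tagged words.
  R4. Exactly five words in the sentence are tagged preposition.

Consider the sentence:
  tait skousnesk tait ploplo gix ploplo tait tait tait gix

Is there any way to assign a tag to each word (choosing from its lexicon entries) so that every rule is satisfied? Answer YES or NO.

YES

Candidates per position — 1:tait {preposition}; 2:skousnesk {determiner,adverb}; 3:tait {preposition}; 4:ploplo {adverb,determiner}; 5:gix {verb}; 6:ploplo {adverb,determiner}; 7:tait {preposition}; 8:tait {preposition}; 9:tait {preposition}; 10:gix {verb}.
One satisfying assignment: preposition determiner preposition adverb verb adverb preposition preposition preposition verb.
Verifying each rule — rule 1 ok; rule 2 ok; rule 3 ok; rule 4 ok.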